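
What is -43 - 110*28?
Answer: -3123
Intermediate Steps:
-43 - 110*28 = -43 - 3080 = -3123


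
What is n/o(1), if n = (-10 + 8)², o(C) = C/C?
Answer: 4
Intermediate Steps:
o(C) = 1
n = 4 (n = (-2)² = 4)
n/o(1) = 4/1 = 4*1 = 4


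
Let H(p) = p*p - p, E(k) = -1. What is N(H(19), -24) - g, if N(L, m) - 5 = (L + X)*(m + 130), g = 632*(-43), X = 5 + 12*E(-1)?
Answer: 62691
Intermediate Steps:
X = -7 (X = 5 + 12*(-1) = 5 - 12 = -7)
g = -27176
H(p) = p**2 - p
N(L, m) = 5 + (-7 + L)*(130 + m) (N(L, m) = 5 + (L - 7)*(m + 130) = 5 + (-7 + L)*(130 + m))
N(H(19), -24) - g = (-905 - 7*(-24) + 130*(19*(-1 + 19)) + (19*(-1 + 19))*(-24)) - 1*(-27176) = (-905 + 168 + 130*(19*18) + (19*18)*(-24)) + 27176 = (-905 + 168 + 130*342 + 342*(-24)) + 27176 = (-905 + 168 + 44460 - 8208) + 27176 = 35515 + 27176 = 62691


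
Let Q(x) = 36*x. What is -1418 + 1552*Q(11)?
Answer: 613174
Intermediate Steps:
-1418 + 1552*Q(11) = -1418 + 1552*(36*11) = -1418 + 1552*396 = -1418 + 614592 = 613174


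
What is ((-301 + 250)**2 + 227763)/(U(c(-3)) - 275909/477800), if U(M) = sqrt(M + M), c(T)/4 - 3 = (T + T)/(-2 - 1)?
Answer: 10122909839517600/3018529274573 + 35060301195840000*sqrt(10)/3018529274573 ≈ 40084.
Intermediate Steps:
c(T) = 12 - 8*T/3 (c(T) = 12 + 4*((T + T)/(-2 - 1)) = 12 + 4*((2*T)/(-3)) = 12 + 4*((2*T)*(-1/3)) = 12 + 4*(-2*T/3) = 12 - 8*T/3)
U(M) = sqrt(2)*sqrt(M) (U(M) = sqrt(2*M) = sqrt(2)*sqrt(M))
((-301 + 250)**2 + 227763)/(U(c(-3)) - 275909/477800) = ((-301 + 250)**2 + 227763)/(sqrt(2)*sqrt(12 - 8/3*(-3)) - 275909/477800) = ((-51)**2 + 227763)/(sqrt(2)*sqrt(12 + 8) - 275909*1/477800) = (2601 + 227763)/(sqrt(2)*sqrt(20) - 275909/477800) = 230364/(sqrt(2)*(2*sqrt(5)) - 275909/477800) = 230364/(2*sqrt(10) - 275909/477800) = 230364/(-275909/477800 + 2*sqrt(10))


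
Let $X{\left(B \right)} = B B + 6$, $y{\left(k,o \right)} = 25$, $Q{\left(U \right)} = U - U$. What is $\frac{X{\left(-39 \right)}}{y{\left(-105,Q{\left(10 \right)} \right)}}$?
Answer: $\frac{1527}{25} \approx 61.08$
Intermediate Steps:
$Q{\left(U \right)} = 0$
$X{\left(B \right)} = 6 + B^{2}$ ($X{\left(B \right)} = B^{2} + 6 = 6 + B^{2}$)
$\frac{X{\left(-39 \right)}}{y{\left(-105,Q{\left(10 \right)} \right)}} = \frac{6 + \left(-39\right)^{2}}{25} = \left(6 + 1521\right) \frac{1}{25} = 1527 \cdot \frac{1}{25} = \frac{1527}{25}$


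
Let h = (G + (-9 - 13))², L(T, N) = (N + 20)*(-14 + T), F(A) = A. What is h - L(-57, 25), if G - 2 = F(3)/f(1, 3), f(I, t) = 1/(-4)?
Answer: 4219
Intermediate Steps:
f(I, t) = -¼ (f(I, t) = 1*(-¼) = -¼)
L(T, N) = (-14 + T)*(20 + N) (L(T, N) = (20 + N)*(-14 + T) = (-14 + T)*(20 + N))
G = -10 (G = 2 + 3/(-¼) = 2 + 3*(-4) = 2 - 12 = -10)
h = 1024 (h = (-10 + (-9 - 13))² = (-10 - 22)² = (-32)² = 1024)
h - L(-57, 25) = 1024 - (-280 - 14*25 + 20*(-57) + 25*(-57)) = 1024 - (-280 - 350 - 1140 - 1425) = 1024 - 1*(-3195) = 1024 + 3195 = 4219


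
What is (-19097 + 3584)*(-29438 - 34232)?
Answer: 987712710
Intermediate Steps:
(-19097 + 3584)*(-29438 - 34232) = -15513*(-63670) = 987712710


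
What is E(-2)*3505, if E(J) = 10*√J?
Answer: 35050*I*√2 ≈ 49568.0*I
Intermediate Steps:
E(-2)*3505 = (10*√(-2))*3505 = (10*(I*√2))*3505 = (10*I*√2)*3505 = 35050*I*√2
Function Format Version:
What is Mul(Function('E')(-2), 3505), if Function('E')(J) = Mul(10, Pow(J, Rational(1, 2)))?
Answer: Mul(35050, I, Pow(2, Rational(1, 2))) ≈ Mul(49568., I)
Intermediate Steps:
Mul(Function('E')(-2), 3505) = Mul(Mul(10, Pow(-2, Rational(1, 2))), 3505) = Mul(Mul(10, Mul(I, Pow(2, Rational(1, 2)))), 3505) = Mul(Mul(10, I, Pow(2, Rational(1, 2))), 3505) = Mul(35050, I, Pow(2, Rational(1, 2)))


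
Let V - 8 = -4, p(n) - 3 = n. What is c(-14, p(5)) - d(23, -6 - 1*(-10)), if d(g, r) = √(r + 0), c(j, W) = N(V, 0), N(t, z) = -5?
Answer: -7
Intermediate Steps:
p(n) = 3 + n
V = 4 (V = 8 - 4 = 4)
c(j, W) = -5
d(g, r) = √r
c(-14, p(5)) - d(23, -6 - 1*(-10)) = -5 - √(-6 - 1*(-10)) = -5 - √(-6 + 10) = -5 - √4 = -5 - 1*2 = -5 - 2 = -7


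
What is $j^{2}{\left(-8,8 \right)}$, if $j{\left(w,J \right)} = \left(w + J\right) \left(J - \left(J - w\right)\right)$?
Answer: $0$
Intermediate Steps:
$j{\left(w,J \right)} = w \left(J + w\right)$ ($j{\left(w,J \right)} = \left(J + w\right) w = w \left(J + w\right)$)
$j^{2}{\left(-8,8 \right)} = \left(- 8 \left(8 - 8\right)\right)^{2} = \left(\left(-8\right) 0\right)^{2} = 0^{2} = 0$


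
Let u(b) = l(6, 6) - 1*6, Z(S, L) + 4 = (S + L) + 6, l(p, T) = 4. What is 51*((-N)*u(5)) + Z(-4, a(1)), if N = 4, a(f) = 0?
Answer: 406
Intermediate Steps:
Z(S, L) = 2 + L + S (Z(S, L) = -4 + ((S + L) + 6) = -4 + ((L + S) + 6) = -4 + (6 + L + S) = 2 + L + S)
u(b) = -2 (u(b) = 4 - 1*6 = 4 - 6 = -2)
51*((-N)*u(5)) + Z(-4, a(1)) = 51*(-1*4*(-2)) + (2 + 0 - 4) = 51*(-4*(-2)) - 2 = 51*8 - 2 = 408 - 2 = 406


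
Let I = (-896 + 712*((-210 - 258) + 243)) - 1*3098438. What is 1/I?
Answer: -1/3259534 ≈ -3.0679e-7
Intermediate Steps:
I = -3259534 (I = (-896 + 712*(-468 + 243)) - 3098438 = (-896 + 712*(-225)) - 3098438 = (-896 - 160200) - 3098438 = -161096 - 3098438 = -3259534)
1/I = 1/(-3259534) = -1/3259534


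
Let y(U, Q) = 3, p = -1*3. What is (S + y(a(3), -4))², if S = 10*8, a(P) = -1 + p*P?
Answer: 6889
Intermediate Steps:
p = -3
a(P) = -1 - 3*P
S = 80
(S + y(a(3), -4))² = (80 + 3)² = 83² = 6889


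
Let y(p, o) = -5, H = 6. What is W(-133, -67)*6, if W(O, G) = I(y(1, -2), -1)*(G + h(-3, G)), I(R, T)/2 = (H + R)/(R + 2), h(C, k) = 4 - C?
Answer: 240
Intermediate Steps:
I(R, T) = 2*(6 + R)/(2 + R) (I(R, T) = 2*((6 + R)/(R + 2)) = 2*((6 + R)/(2 + R)) = 2*(6 + R)/(2 + R))
W(O, G) = -14/3 - 2*G/3 (W(O, G) = (2*(6 - 5)/(2 - 5))*(G + (4 - 1*(-3))) = (2*1/(-3))*(G + (4 + 3)) = (2*(-1/3)*1)*(G + 7) = -2*(7 + G)/3 = -14/3 - 2*G/3)
W(-133, -67)*6 = (-14/3 - 2/3*(-67))*6 = (-14/3 + 134/3)*6 = 40*6 = 240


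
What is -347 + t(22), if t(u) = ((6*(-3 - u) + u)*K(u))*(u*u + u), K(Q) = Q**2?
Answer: -31348059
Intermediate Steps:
t(u) = u**2*(-18 - 5*u)*(u + u**2) (t(u) = ((6*(-3 - u) + u)*u**2)*(u*u + u) = (((-18 - 6*u) + u)*u**2)*(u**2 + u) = ((-18 - 5*u)*u**2)*(u + u**2) = (u**2*(-18 - 5*u))*(u + u**2) = u**2*(-18 - 5*u)*(u + u**2))
-347 + t(22) = -347 + 22**3*(-18 - 23*22 - 5*22**2) = -347 + 10648*(-18 - 506 - 5*484) = -347 + 10648*(-18 - 506 - 2420) = -347 + 10648*(-2944) = -347 - 31347712 = -31348059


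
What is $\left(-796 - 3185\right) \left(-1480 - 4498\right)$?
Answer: $23798418$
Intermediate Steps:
$\left(-796 - 3185\right) \left(-1480 - 4498\right) = \left(-3981\right) \left(-5978\right) = 23798418$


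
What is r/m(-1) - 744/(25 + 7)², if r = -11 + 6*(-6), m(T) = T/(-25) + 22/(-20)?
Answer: 295871/6784 ≈ 43.613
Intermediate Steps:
m(T) = -11/10 - T/25 (m(T) = T*(-1/25) + 22*(-1/20) = -T/25 - 11/10 = -11/10 - T/25)
r = -47 (r = -11 - 36 = -47)
r/m(-1) - 744/(25 + 7)² = -47/(-11/10 - 1/25*(-1)) - 744/(25 + 7)² = -47/(-11/10 + 1/25) - 744/(32²) = -47/(-53/50) - 744/1024 = -47*(-50/53) - 744*1/1024 = 2350/53 - 93/128 = 295871/6784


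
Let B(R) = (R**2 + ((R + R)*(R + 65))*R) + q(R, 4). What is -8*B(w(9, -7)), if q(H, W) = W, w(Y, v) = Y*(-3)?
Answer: -449096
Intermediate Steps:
w(Y, v) = -3*Y
B(R) = 4 + R**2 + 2*R**2*(65 + R) (B(R) = (R**2 + ((R + R)*(R + 65))*R) + 4 = (R**2 + ((2*R)*(65 + R))*R) + 4 = (R**2 + (2*R*(65 + R))*R) + 4 = (R**2 + 2*R**2*(65 + R)) + 4 = 4 + R**2 + 2*R**2*(65 + R))
-8*B(w(9, -7)) = -8*(4 + 2*(-3*9)**3 + 131*(-3*9)**2) = -8*(4 + 2*(-27)**3 + 131*(-27)**2) = -8*(4 + 2*(-19683) + 131*729) = -8*(4 - 39366 + 95499) = -8*56137 = -449096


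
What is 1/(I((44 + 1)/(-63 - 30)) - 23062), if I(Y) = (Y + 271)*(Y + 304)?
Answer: 961/56741292 ≈ 1.6937e-5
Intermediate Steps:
I(Y) = (271 + Y)*(304 + Y)
1/(I((44 + 1)/(-63 - 30)) - 23062) = 1/((82384 + ((44 + 1)/(-63 - 30))² + 575*((44 + 1)/(-63 - 30))) - 23062) = 1/((82384 + (45/(-93))² + 575*(45/(-93))) - 23062) = 1/((82384 + (45*(-1/93))² + 575*(45*(-1/93))) - 23062) = 1/((82384 + (-15/31)² + 575*(-15/31)) - 23062) = 1/((82384 + 225/961 - 8625/31) - 23062) = 1/(78903874/961 - 23062) = 1/(56741292/961) = 961/56741292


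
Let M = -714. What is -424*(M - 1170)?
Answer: 798816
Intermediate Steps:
-424*(M - 1170) = -424*(-714 - 1170) = -424*(-1884) = 798816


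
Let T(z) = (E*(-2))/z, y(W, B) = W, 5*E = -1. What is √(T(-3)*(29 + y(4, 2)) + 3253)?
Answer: √81215/5 ≈ 56.996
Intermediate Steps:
E = -⅕ (E = (⅕)*(-1) = -⅕ ≈ -0.20000)
T(z) = 2/(5*z) (T(z) = (-⅕*(-2))/z = 2/(5*z))
√(T(-3)*(29 + y(4, 2)) + 3253) = √(((⅖)/(-3))*(29 + 4) + 3253) = √(((⅖)*(-⅓))*33 + 3253) = √(-2/15*33 + 3253) = √(-22/5 + 3253) = √(16243/5) = √81215/5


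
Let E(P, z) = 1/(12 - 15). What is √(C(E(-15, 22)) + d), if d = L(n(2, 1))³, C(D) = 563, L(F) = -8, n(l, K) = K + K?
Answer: √51 ≈ 7.1414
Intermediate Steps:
n(l, K) = 2*K
E(P, z) = -⅓ (E(P, z) = 1/(-3) = -⅓)
d = -512 (d = (-8)³ = -512)
√(C(E(-15, 22)) + d) = √(563 - 512) = √51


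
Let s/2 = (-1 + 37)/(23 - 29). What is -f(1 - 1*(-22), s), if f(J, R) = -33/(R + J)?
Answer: 3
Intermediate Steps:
s = -12 (s = 2*((-1 + 37)/(23 - 29)) = 2*(36/(-6)) = 2*(36*(-⅙)) = 2*(-6) = -12)
f(J, R) = -33/(J + R)
-f(1 - 1*(-22), s) = -(-33)/((1 - 1*(-22)) - 12) = -(-33)/((1 + 22) - 12) = -(-33)/(23 - 12) = -(-33)/11 = -1*(-3) = 3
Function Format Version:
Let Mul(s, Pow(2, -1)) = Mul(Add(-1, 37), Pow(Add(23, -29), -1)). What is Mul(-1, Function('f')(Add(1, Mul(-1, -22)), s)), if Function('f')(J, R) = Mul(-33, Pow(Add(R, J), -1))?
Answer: 3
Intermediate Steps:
s = -12 (s = Mul(2, Mul(Add(-1, 37), Pow(Add(23, -29), -1))) = Mul(2, Mul(36, Pow(-6, -1))) = Mul(2, Mul(36, Rational(-1, 6))) = Mul(2, -6) = -12)
Function('f')(J, R) = Mul(-33, Pow(Add(J, R), -1))
Mul(-1, Function('f')(Add(1, Mul(-1, -22)), s)) = Mul(-1, Mul(-33, Pow(Add(Add(1, Mul(-1, -22)), -12), -1))) = Mul(-1, Mul(-33, Pow(Add(Add(1, 22), -12), -1))) = Mul(-1, Mul(-33, Pow(Add(23, -12), -1))) = Mul(-1, Mul(-33, Pow(11, -1))) = Mul(-1, Mul(-33, Rational(1, 11))) = Mul(-1, -3) = 3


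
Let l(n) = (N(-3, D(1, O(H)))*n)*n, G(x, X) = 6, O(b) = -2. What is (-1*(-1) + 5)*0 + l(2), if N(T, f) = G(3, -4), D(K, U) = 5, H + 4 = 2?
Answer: 24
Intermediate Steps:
H = -2 (H = -4 + 2 = -2)
N(T, f) = 6
l(n) = 6*n**2 (l(n) = (6*n)*n = 6*n**2)
(-1*(-1) + 5)*0 + l(2) = (-1*(-1) + 5)*0 + 6*2**2 = (1 + 5)*0 + 6*4 = 6*0 + 24 = 0 + 24 = 24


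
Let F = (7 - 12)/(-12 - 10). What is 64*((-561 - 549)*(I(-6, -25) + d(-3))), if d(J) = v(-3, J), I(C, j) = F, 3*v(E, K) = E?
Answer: 603840/11 ≈ 54895.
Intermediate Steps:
v(E, K) = E/3
F = 5/22 (F = -5/(-22) = -5*(-1/22) = 5/22 ≈ 0.22727)
I(C, j) = 5/22
d(J) = -1 (d(J) = (⅓)*(-3) = -1)
64*((-561 - 549)*(I(-6, -25) + d(-3))) = 64*((-561 - 549)*(5/22 - 1)) = 64*(-1110*(-17/22)) = 64*(9435/11) = 603840/11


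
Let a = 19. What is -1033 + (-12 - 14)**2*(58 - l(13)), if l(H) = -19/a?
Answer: 38851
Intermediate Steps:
l(H) = -1 (l(H) = -19/19 = -19*1/19 = -1)
-1033 + (-12 - 14)**2*(58 - l(13)) = -1033 + (-12 - 14)**2*(58 - 1*(-1)) = -1033 + (-26)**2*(58 + 1) = -1033 + 676*59 = -1033 + 39884 = 38851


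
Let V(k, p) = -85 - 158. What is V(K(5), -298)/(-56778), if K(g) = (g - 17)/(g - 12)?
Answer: 81/18926 ≈ 0.0042798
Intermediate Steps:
K(g) = (-17 + g)/(-12 + g)
V(k, p) = -243
V(K(5), -298)/(-56778) = -243/(-56778) = -243*(-1/56778) = 81/18926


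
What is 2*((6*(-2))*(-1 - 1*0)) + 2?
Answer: 26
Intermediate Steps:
2*((6*(-2))*(-1 - 1*0)) + 2 = 2*(-12*(-1 + 0)) + 2 = 2*(-12*(-1)) + 2 = 2*12 + 2 = 24 + 2 = 26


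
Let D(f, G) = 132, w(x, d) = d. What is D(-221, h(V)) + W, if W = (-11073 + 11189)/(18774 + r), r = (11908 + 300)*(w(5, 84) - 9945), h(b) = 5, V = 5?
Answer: 7944044666/60182157 ≈ 132.00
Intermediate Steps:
r = -120383088 (r = (11908 + 300)*(84 - 9945) = 12208*(-9861) = -120383088)
W = -58/60182157 (W = (-11073 + 11189)/(18774 - 120383088) = 116/(-120364314) = 116*(-1/120364314) = -58/60182157 ≈ -9.6374e-7)
D(-221, h(V)) + W = 132 - 58/60182157 = 7944044666/60182157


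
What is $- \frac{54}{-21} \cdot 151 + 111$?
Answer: $\frac{3495}{7} \approx 499.29$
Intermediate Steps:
$- \frac{54}{-21} \cdot 151 + 111 = \left(-54\right) \left(- \frac{1}{21}\right) 151 + 111 = \frac{18}{7} \cdot 151 + 111 = \frac{2718}{7} + 111 = \frac{3495}{7}$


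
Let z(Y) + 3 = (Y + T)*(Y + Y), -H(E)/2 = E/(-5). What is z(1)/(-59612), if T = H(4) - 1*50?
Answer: 489/298060 ≈ 0.0016406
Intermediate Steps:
H(E) = 2*E/5 (H(E) = -2*E/(-5) = -2*E*(-1)/5 = -(-2)*E/5 = 2*E/5)
T = -242/5 (T = (⅖)*4 - 1*50 = 8/5 - 50 = -242/5 ≈ -48.400)
z(Y) = -3 + 2*Y*(-242/5 + Y) (z(Y) = -3 + (Y - 242/5)*(Y + Y) = -3 + (-242/5 + Y)*(2*Y) = -3 + 2*Y*(-242/5 + Y))
z(1)/(-59612) = (-3 + 2*1² - 484/5*1)/(-59612) = (-3 + 2*1 - 484/5)*(-1/59612) = (-3 + 2 - 484/5)*(-1/59612) = -489/5*(-1/59612) = 489/298060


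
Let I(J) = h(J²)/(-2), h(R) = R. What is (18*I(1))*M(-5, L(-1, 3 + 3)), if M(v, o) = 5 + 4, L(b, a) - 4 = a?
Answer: -81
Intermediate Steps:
L(b, a) = 4 + a
M(v, o) = 9
I(J) = -J²/2 (I(J) = J²/(-2) = J²*(-½) = -J²/2)
(18*I(1))*M(-5, L(-1, 3 + 3)) = (18*(-½*1²))*9 = (18*(-½*1))*9 = (18*(-½))*9 = -9*9 = -81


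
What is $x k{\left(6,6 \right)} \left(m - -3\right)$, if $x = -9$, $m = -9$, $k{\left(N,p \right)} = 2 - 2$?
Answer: $0$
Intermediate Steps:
$k{\left(N,p \right)} = 0$
$x k{\left(6,6 \right)} \left(m - -3\right) = \left(-9\right) 0 \left(-9 - -3\right) = 0 \left(-9 + 3\right) = 0 \left(-6\right) = 0$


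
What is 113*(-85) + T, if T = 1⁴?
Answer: -9604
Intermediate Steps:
T = 1
113*(-85) + T = 113*(-85) + 1 = -9605 + 1 = -9604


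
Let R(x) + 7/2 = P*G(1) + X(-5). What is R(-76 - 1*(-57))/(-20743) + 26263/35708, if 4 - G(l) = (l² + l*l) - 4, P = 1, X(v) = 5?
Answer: 544505599/740691044 ≈ 0.73513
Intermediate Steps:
G(l) = 8 - 2*l² (G(l) = 4 - ((l² + l*l) - 4) = 4 - ((l² + l²) - 4) = 4 - (2*l² - 4) = 4 - (-4 + 2*l²) = 4 + (4 - 2*l²) = 8 - 2*l²)
R(x) = 15/2 (R(x) = -7/2 + (1*(8 - 2*1²) + 5) = -7/2 + (1*(8 - 2*1) + 5) = -7/2 + (1*(8 - 2) + 5) = -7/2 + (1*6 + 5) = -7/2 + (6 + 5) = -7/2 + 11 = 15/2)
R(-76 - 1*(-57))/(-20743) + 26263/35708 = (15/2)/(-20743) + 26263/35708 = (15/2)*(-1/20743) + 26263*(1/35708) = -15/41486 + 26263/35708 = 544505599/740691044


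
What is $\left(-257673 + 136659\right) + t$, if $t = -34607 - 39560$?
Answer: $-195181$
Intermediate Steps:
$t = -74167$ ($t = -34607 - 39560 = -74167$)
$\left(-257673 + 136659\right) + t = \left(-257673 + 136659\right) - 74167 = -121014 - 74167 = -195181$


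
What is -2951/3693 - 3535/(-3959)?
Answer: 1371746/14620587 ≈ 0.093823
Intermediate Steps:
-2951/3693 - 3535/(-3959) = -2951*1/3693 - 3535*(-1/3959) = -2951/3693 + 3535/3959 = 1371746/14620587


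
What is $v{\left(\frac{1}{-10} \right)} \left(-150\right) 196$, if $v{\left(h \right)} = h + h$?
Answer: $5880$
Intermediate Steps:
$v{\left(h \right)} = 2 h$
$v{\left(\frac{1}{-10} \right)} \left(-150\right) 196 = \frac{2}{-10} \left(-150\right) 196 = 2 \left(- \frac{1}{10}\right) \left(-150\right) 196 = \left(- \frac{1}{5}\right) \left(-150\right) 196 = 30 \cdot 196 = 5880$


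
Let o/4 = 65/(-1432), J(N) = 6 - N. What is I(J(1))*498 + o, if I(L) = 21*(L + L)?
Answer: 37439575/358 ≈ 1.0458e+5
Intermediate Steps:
I(L) = 42*L (I(L) = 21*(2*L) = 42*L)
o = -65/358 (o = 4*(65/(-1432)) = 4*(65*(-1/1432)) = 4*(-65/1432) = -65/358 ≈ -0.18156)
I(J(1))*498 + o = (42*(6 - 1*1))*498 - 65/358 = (42*(6 - 1))*498 - 65/358 = (42*5)*498 - 65/358 = 210*498 - 65/358 = 104580 - 65/358 = 37439575/358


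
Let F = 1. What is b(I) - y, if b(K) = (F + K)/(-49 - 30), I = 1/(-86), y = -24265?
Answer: 164856325/6794 ≈ 24265.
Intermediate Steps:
I = -1/86 ≈ -0.011628
b(K) = -1/79 - K/79 (b(K) = (1 + K)/(-49 - 30) = (1 + K)/(-79) = (1 + K)*(-1/79) = -1/79 - K/79)
b(I) - y = (-1/79 - 1/79*(-1/86)) - 1*(-24265) = (-1/79 + 1/6794) + 24265 = -85/6794 + 24265 = 164856325/6794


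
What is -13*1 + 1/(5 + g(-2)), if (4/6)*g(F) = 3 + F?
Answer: -167/13 ≈ -12.846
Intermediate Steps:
g(F) = 9/2 + 3*F/2 (g(F) = 3*(3 + F)/2 = 9/2 + 3*F/2)
-13*1 + 1/(5 + g(-2)) = -13*1 + 1/(5 + (9/2 + (3/2)*(-2))) = -13 + 1/(5 + (9/2 - 3)) = -13 + 1/(5 + 3/2) = -13 + 1/(13/2) = -13 + 2/13 = -167/13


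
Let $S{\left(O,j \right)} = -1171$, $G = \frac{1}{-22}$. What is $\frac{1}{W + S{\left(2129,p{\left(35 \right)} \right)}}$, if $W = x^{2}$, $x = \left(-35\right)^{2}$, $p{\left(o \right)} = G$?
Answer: $\frac{1}{1499454} \approx 6.6691 \cdot 10^{-7}$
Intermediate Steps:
$G = - \frac{1}{22} \approx -0.045455$
$p{\left(o \right)} = - \frac{1}{22}$
$x = 1225$
$W = 1500625$ ($W = 1225^{2} = 1500625$)
$\frac{1}{W + S{\left(2129,p{\left(35 \right)} \right)}} = \frac{1}{1500625 - 1171} = \frac{1}{1499454}$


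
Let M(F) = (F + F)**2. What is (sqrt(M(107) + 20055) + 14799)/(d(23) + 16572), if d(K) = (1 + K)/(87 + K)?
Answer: 271315/303824 + 55*sqrt(65851)/911472 ≈ 0.90849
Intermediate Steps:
M(F) = 4*F**2 (M(F) = (2*F)**2 = 4*F**2)
d(K) = (1 + K)/(87 + K)
(sqrt(M(107) + 20055) + 14799)/(d(23) + 16572) = (sqrt(4*107**2 + 20055) + 14799)/((1 + 23)/(87 + 23) + 16572) = (sqrt(4*11449 + 20055) + 14799)/(24/110 + 16572) = (sqrt(45796 + 20055) + 14799)/((1/110)*24 + 16572) = (sqrt(65851) + 14799)/(12/55 + 16572) = (14799 + sqrt(65851))/(911472/55) = (14799 + sqrt(65851))*(55/911472) = 271315/303824 + 55*sqrt(65851)/911472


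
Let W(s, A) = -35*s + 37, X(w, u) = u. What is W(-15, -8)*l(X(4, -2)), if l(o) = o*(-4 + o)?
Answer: 6744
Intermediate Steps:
W(s, A) = 37 - 35*s
W(-15, -8)*l(X(4, -2)) = (37 - 35*(-15))*(-2*(-4 - 2)) = (37 + 525)*(-2*(-6)) = 562*12 = 6744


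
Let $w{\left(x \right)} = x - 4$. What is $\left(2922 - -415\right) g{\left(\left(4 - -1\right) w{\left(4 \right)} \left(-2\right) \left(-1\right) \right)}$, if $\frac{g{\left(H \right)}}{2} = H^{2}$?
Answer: $0$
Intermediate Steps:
$w{\left(x \right)} = -4 + x$
$g{\left(H \right)} = 2 H^{2}$
$\left(2922 - -415\right) g{\left(\left(4 - -1\right) w{\left(4 \right)} \left(-2\right) \left(-1\right) \right)} = \left(2922 - -415\right) 2 \left(\left(4 - -1\right) \left(-4 + 4\right) \left(-2\right) \left(-1\right)\right)^{2} = \left(2922 + 415\right) 2 \left(\left(4 + 1\right) 0 \left(-2\right) \left(-1\right)\right)^{2} = 3337 \cdot 2 \left(5 \cdot 0 \left(-2\right) \left(-1\right)\right)^{2} = 3337 \cdot 2 \left(0 \left(-2\right) \left(-1\right)\right)^{2} = 3337 \cdot 2 \left(0 \left(-1\right)\right)^{2} = 3337 \cdot 2 \cdot 0^{2} = 3337 \cdot 2 \cdot 0 = 3337 \cdot 0 = 0$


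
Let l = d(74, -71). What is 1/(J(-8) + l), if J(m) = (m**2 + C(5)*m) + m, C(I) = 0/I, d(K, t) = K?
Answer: 1/130 ≈ 0.0076923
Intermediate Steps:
l = 74
C(I) = 0
J(m) = m + m**2 (J(m) = (m**2 + 0*m) + m = (m**2 + 0) + m = m**2 + m = m + m**2)
1/(J(-8) + l) = 1/(-8*(1 - 8) + 74) = 1/(-8*(-7) + 74) = 1/(56 + 74) = 1/130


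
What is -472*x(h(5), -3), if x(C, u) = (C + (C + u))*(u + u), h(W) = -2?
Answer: -19824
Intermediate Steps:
x(C, u) = 2*u*(u + 2*C) (x(C, u) = (u + 2*C)*(2*u) = 2*u*(u + 2*C))
-472*x(h(5), -3) = -944*(-3)*(-3 + 2*(-2)) = -944*(-3)*(-3 - 4) = -944*(-3)*(-7) = -472*42 = -19824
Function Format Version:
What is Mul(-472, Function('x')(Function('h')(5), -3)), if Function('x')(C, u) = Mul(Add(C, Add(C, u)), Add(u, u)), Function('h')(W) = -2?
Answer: -19824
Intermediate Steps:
Function('x')(C, u) = Mul(2, u, Add(u, Mul(2, C))) (Function('x')(C, u) = Mul(Add(u, Mul(2, C)), Mul(2, u)) = Mul(2, u, Add(u, Mul(2, C))))
Mul(-472, Function('x')(Function('h')(5), -3)) = Mul(-472, Mul(2, -3, Add(-3, Mul(2, -2)))) = Mul(-472, Mul(2, -3, Add(-3, -4))) = Mul(-472, Mul(2, -3, -7)) = Mul(-472, 42) = -19824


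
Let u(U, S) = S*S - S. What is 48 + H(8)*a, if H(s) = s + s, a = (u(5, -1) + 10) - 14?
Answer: 16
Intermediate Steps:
u(U, S) = S² - S
a = -2 (a = (-(-1 - 1) + 10) - 14 = (-1*(-2) + 10) - 14 = (2 + 10) - 14 = 12 - 14 = -2)
H(s) = 2*s
48 + H(8)*a = 48 + (2*8)*(-2) = 48 + 16*(-2) = 48 - 32 = 16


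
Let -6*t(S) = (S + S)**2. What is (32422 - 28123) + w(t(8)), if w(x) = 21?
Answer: 4320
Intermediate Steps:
t(S) = -2*S**2/3 (t(S) = -(S + S)**2/6 = -4*S**2/6 = -2*S**2/3)
(32422 - 28123) + w(t(8)) = (32422 - 28123) + 21 = 4299 + 21 = 4320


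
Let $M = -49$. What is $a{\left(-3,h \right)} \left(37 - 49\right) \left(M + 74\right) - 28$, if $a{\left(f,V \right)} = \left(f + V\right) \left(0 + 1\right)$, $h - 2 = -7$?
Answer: $2372$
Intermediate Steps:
$h = -5$ ($h = 2 - 7 = -5$)
$a{\left(f,V \right)} = V + f$ ($a{\left(f,V \right)} = \left(V + f\right) 1 = V + f$)
$a{\left(-3,h \right)} \left(37 - 49\right) \left(M + 74\right) - 28 = \left(-5 - 3\right) \left(37 - 49\right) \left(-49 + 74\right) - 28 = - 8 \left(\left(-12\right) 25\right) - 28 = \left(-8\right) \left(-300\right) - 28 = 2400 - 28 = 2372$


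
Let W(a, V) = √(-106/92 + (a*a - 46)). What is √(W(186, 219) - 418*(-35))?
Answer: √(30957080 + 138*√8122818)/46 ≈ 121.72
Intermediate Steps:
W(a, V) = √(-2169/46 + a²) (W(a, V) = √(-106*1/92 + (a² - 46)) = √(-53/46 + (-46 + a²)) = √(-2169/46 + a²))
√(W(186, 219) - 418*(-35)) = √(√(-99774 + 2116*186²)/46 - 418*(-35)) = √(√(-99774 + 2116*34596)/46 + 14630) = √(√(-99774 + 73205136)/46 + 14630) = √(√73105362/46 + 14630) = √((3*√8122818)/46 + 14630) = √(3*√8122818/46 + 14630) = √(14630 + 3*√8122818/46)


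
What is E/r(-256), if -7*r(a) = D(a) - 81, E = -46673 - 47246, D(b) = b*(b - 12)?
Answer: 657433/68527 ≈ 9.5938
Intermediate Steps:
D(b) = b*(-12 + b)
E = -93919
r(a) = 81/7 - a*(-12 + a)/7 (r(a) = -(a*(-12 + a) - 81)/7 = -(-81 + a*(-12 + a))/7 = 81/7 - a*(-12 + a)/7)
E/r(-256) = -93919/(81/7 - ⅐*(-256)*(-12 - 256)) = -93919/(81/7 - ⅐*(-256)*(-268)) = -93919/(81/7 - 68608/7) = -93919/(-68527/7) = -93919*(-7/68527) = 657433/68527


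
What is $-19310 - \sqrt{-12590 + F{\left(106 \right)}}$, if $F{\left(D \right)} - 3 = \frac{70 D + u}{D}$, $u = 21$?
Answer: $-19310 - \frac{i \sqrt{140638786}}{106} \approx -19310.0 - 111.88 i$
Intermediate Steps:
$F{\left(D \right)} = 3 + \frac{21 + 70 D}{D}$ ($F{\left(D \right)} = 3 + \frac{70 D + 21}{D} = 3 + \frac{21 + 70 D}{D}$)
$-19310 - \sqrt{-12590 + F{\left(106 \right)}} = -19310 - \sqrt{-12590 + \left(73 + \frac{21}{106}\right)} = -19310 - \sqrt{-12590 + \frac{7759}{106}} = -19310 - \sqrt{- \frac{1326781}{106}} = -19310 - \frac{i \sqrt{140638786}}{106}$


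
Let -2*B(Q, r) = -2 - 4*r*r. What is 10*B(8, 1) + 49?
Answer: 79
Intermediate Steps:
B(Q, r) = 1 + 2*r**2 (B(Q, r) = -(-2 - 4*r*r)/2 = -(-2 - 4*r**2)/2 = 1 + 2*r**2)
10*B(8, 1) + 49 = 10*(1 + 2*1**2) + 49 = 10*(1 + 2*1) + 49 = 10*(1 + 2) + 49 = 10*3 + 49 = 30 + 49 = 79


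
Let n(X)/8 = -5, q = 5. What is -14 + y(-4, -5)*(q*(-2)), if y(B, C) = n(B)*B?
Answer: -1614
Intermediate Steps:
n(X) = -40 (n(X) = 8*(-5) = -40)
y(B, C) = -40*B
-14 + y(-4, -5)*(q*(-2)) = -14 + (-40*(-4))*(5*(-2)) = -14 + 160*(-10) = -14 - 1600 = -1614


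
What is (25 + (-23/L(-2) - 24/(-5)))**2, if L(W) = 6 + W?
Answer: 231361/400 ≈ 578.40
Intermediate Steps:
(25 + (-23/L(-2) - 24/(-5)))**2 = (25 + (-23/(6 - 2) - 24/(-5)))**2 = (25 + (-23/4 - 24*(-1/5)))**2 = (25 + (-23*1/4 + 24/5))**2 = (25 + (-23/4 + 24/5))**2 = (25 - 19/20)**2 = (481/20)**2 = 231361/400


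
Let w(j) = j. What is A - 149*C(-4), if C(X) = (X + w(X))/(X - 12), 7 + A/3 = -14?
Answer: -275/2 ≈ -137.50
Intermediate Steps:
A = -63 (A = -21 + 3*(-14) = -21 - 42 = -63)
C(X) = 2*X/(-12 + X) (C(X) = (X + X)/(X - 12) = (2*X)/(-12 + X) = 2*X/(-12 + X))
A - 149*C(-4) = -63 - 298*(-4)/(-12 - 4) = -63 - 298*(-4)/(-16) = -63 - 298*(-4)*(-1)/16 = -63 - 149*½ = -63 - 149/2 = -275/2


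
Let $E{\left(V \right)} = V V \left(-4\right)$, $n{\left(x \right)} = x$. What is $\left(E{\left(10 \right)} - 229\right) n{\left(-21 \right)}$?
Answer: $13209$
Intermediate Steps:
$E{\left(V \right)} = - 4 V^{2}$ ($E{\left(V \right)} = V^{2} \left(-4\right) = - 4 V^{2}$)
$\left(E{\left(10 \right)} - 229\right) n{\left(-21 \right)} = \left(- 4 \cdot 10^{2} - 229\right) \left(-21\right) = \left(\left(-4\right) 100 - 229\right) \left(-21\right) = \left(-400 - 229\right) \left(-21\right) = \left(-629\right) \left(-21\right) = 13209$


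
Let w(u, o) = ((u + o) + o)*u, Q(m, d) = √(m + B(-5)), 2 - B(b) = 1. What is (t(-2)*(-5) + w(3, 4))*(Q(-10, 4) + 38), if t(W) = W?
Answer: 1634 + 129*I ≈ 1634.0 + 129.0*I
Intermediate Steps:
B(b) = 1 (B(b) = 2 - 1*1 = 2 - 1 = 1)
Q(m, d) = √(1 + m) (Q(m, d) = √(m + 1) = √(1 + m))
w(u, o) = u*(u + 2*o) (w(u, o) = ((o + u) + o)*u = (u + 2*o)*u = u*(u + 2*o))
(t(-2)*(-5) + w(3, 4))*(Q(-10, 4) + 38) = (-2*(-5) + 3*(3 + 2*4))*(√(1 - 10) + 38) = (10 + 3*(3 + 8))*(√(-9) + 38) = (10 + 3*11)*(3*I + 38) = (10 + 33)*(38 + 3*I) = 43*(38 + 3*I) = 1634 + 129*I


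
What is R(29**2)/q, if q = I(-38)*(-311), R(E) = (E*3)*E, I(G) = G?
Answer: 2121843/11818 ≈ 179.54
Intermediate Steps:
R(E) = 3*E**2 (R(E) = (3*E)*E = 3*E**2)
q = 11818 (q = -38*(-311) = 11818)
R(29**2)/q = (3*(29**2)**2)/11818 = (3*841**2)*(1/11818) = (3*707281)*(1/11818) = 2121843*(1/11818) = 2121843/11818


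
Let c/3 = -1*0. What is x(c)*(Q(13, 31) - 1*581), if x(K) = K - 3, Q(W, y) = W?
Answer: 1704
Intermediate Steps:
c = 0 (c = 3*(-1*0) = 3*0 = 0)
x(K) = -3 + K
x(c)*(Q(13, 31) - 1*581) = (-3 + 0)*(13 - 1*581) = -3*(13 - 581) = -3*(-568) = 1704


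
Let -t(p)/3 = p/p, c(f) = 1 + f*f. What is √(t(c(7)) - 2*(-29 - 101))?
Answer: √257 ≈ 16.031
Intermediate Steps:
c(f) = 1 + f²
t(p) = -3 (t(p) = -3*p/p = -3*1 = -3)
√(t(c(7)) - 2*(-29 - 101)) = √(-3 - 2*(-29 - 101)) = √(-3 - 2*(-130)) = √(-3 + 260) = √257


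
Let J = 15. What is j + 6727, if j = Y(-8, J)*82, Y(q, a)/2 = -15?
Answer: 4267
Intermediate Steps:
Y(q, a) = -30 (Y(q, a) = 2*(-15) = -30)
j = -2460 (j = -30*82 = -2460)
j + 6727 = -2460 + 6727 = 4267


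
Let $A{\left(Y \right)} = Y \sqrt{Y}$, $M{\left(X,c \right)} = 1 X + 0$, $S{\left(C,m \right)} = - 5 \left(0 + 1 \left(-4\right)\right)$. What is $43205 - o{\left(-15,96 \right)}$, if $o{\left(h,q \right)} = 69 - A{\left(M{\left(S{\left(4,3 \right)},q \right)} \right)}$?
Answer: $43136 + 40 \sqrt{5} \approx 43225.0$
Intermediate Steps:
$S{\left(C,m \right)} = 20$ ($S{\left(C,m \right)} = - 5 \left(0 - 4\right) = \left(-5\right) \left(-4\right) = 20$)
$M{\left(X,c \right)} = X$ ($M{\left(X,c \right)} = X + 0 = X$)
$A{\left(Y \right)} = Y^{\frac{3}{2}}$
$o{\left(h,q \right)} = 69 - 40 \sqrt{5}$ ($o{\left(h,q \right)} = 69 - 20^{\frac{3}{2}} = 69 - 40 \sqrt{5}$)
$43205 - o{\left(-15,96 \right)} = 43205 - \left(69 - 40 \sqrt{5}\right) = 43136 + 40 \sqrt{5}$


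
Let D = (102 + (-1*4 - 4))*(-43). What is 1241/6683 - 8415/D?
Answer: 61253567/27012686 ≈ 2.2676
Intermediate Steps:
D = -4042 (D = (102 + (-4 - 4))*(-43) = (102 - 8)*(-43) = 94*(-43) = -4042)
1241/6683 - 8415/D = 1241/6683 - 8415/(-4042) = 1241*(1/6683) - 8415*(-1/4042) = 1241/6683 + 8415/4042 = 61253567/27012686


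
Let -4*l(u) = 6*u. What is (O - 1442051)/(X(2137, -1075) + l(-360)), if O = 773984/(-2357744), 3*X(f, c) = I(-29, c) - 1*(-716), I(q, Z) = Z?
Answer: -637497725049/185819699 ≈ -3430.7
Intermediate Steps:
l(u) = -3*u/2
X(f, c) = 716/3 + c/3 (X(f, c) = (c - 1*(-716))/3 = (c + 716)/3 = (716 + c)/3 = 716/3 + c/3)
O = -48374/147359 (O = 773984*(-1/2357744) = -48374/147359 ≈ -0.32827)
(O - 1442051)/(X(2137, -1075) + l(-360)) = (-48374/147359 - 1442051)/((716/3 + (⅓)*(-1075)) - 3/2*(-360)) = -212499241683/(147359*((716/3 - 1075/3) + 540)) = -212499241683/(147359*(-359/3 + 540)) = -212499241683/(147359*1261/3) = -212499241683/147359*3/1261 = -637497725049/185819699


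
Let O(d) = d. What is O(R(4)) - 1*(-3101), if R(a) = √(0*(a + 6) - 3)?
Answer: 3101 + I*√3 ≈ 3101.0 + 1.732*I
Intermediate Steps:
R(a) = I*√3 (R(a) = √(0*(6 + a) - 3) = √(0 - 3) = √(-3) = I*√3)
O(R(4)) - 1*(-3101) = I*√3 - 1*(-3101) = I*√3 + 3101 = 3101 + I*√3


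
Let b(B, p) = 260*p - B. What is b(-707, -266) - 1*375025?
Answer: -443478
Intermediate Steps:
b(B, p) = -B + 260*p
b(-707, -266) - 1*375025 = (-1*(-707) + 260*(-266)) - 1*375025 = (707 - 69160) - 375025 = -68453 - 375025 = -443478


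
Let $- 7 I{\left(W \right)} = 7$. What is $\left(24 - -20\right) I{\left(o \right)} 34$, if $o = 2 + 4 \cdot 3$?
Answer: $-1496$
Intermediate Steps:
$o = 14$ ($o = 2 + 12 = 14$)
$I{\left(W \right)} = -1$ ($I{\left(W \right)} = \left(- \frac{1}{7}\right) 7 = -1$)
$\left(24 - -20\right) I{\left(o \right)} 34 = \left(24 - -20\right) \left(-1\right) 34 = \left(24 + 20\right) \left(-1\right) 34 = 44 \left(-1\right) 34 = \left(-44\right) 34 = -1496$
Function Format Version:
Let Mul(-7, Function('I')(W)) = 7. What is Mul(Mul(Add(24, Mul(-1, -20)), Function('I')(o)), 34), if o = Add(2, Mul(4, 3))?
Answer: -1496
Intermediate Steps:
o = 14 (o = Add(2, 12) = 14)
Function('I')(W) = -1 (Function('I')(W) = Mul(Rational(-1, 7), 7) = -1)
Mul(Mul(Add(24, Mul(-1, -20)), Function('I')(o)), 34) = Mul(Mul(Add(24, Mul(-1, -20)), -1), 34) = Mul(Mul(Add(24, 20), -1), 34) = Mul(Mul(44, -1), 34) = Mul(-44, 34) = -1496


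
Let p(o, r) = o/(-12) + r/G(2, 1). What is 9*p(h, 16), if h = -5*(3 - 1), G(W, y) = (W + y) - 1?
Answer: 159/2 ≈ 79.500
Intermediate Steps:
G(W, y) = -1 + W + y
h = -10 (h = -5*2 = -10)
p(o, r) = r/2 - o/12 (p(o, r) = o/(-12) + r/(-1 + 2 + 1) = o*(-1/12) + r/2 = -o/12 + r*(1/2) = -o/12 + r/2 = r/2 - o/12)
9*p(h, 16) = 9*((1/2)*16 - 1/12*(-10)) = 9*(8 + 5/6) = 9*(53/6) = 159/2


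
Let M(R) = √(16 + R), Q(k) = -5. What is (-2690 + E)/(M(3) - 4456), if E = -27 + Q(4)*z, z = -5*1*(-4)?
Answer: 1394728/2206213 + 313*√19/2206213 ≈ 0.63280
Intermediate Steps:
z = 20 (z = -5*(-4) = 20)
E = -127 (E = -27 - 5*20 = -27 - 100 = -127)
(-2690 + E)/(M(3) - 4456) = (-2690 - 127)/(√(16 + 3) - 4456) = -2817/(√19 - 4456) = -2817/(-4456 + √19)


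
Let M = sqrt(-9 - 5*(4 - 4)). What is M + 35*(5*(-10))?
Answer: -1750 + 3*I ≈ -1750.0 + 3.0*I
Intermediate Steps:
M = 3*I (M = sqrt(-9 - 5*0) = sqrt(-9 + 0) = sqrt(-9) = 3*I ≈ 3.0*I)
M + 35*(5*(-10)) = 3*I + 35*(5*(-10)) = 3*I + 35*(-50) = 3*I - 1750 = -1750 + 3*I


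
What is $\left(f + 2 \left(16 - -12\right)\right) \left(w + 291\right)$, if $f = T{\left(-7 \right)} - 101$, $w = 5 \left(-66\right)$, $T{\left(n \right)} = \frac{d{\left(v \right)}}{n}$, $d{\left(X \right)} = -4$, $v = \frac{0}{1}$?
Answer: $\frac{12129}{7} \approx 1732.7$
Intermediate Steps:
$v = 0$ ($v = 0 \cdot 1 = 0$)
$T{\left(n \right)} = - \frac{4}{n}$
$w = -330$
$f = - \frac{703}{7}$ ($f = - \frac{4}{-7} - 101 = \left(-4\right) \left(- \frac{1}{7}\right) - 101 = \frac{4}{7} - 101 = - \frac{703}{7} \approx -100.43$)
$\left(f + 2 \left(16 - -12\right)\right) \left(w + 291\right) = \left(- \frac{703}{7} + 2 \left(16 - -12\right)\right) \left(-330 + 291\right) = \left(- \frac{703}{7} + 2 \left(16 + 12\right)\right) \left(-39\right) = \left(- \frac{703}{7} + 2 \cdot 28\right) \left(-39\right) = \left(- \frac{703}{7} + 56\right) \left(-39\right) = \left(- \frac{311}{7}\right) \left(-39\right) = \frac{12129}{7}$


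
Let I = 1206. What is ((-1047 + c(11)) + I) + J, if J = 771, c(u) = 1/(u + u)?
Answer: 20461/22 ≈ 930.04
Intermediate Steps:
c(u) = 1/(2*u)
((-1047 + c(11)) + I) + J = ((-1047 + (1/2)/11) + 1206) + 771 = ((-1047 + (1/2)*(1/11)) + 1206) + 771 = ((-1047 + 1/22) + 1206) + 771 = (-23033/22 + 1206) + 771 = 3499/22 + 771 = 20461/22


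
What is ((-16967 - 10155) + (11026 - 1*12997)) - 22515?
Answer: -51608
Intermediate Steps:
((-16967 - 10155) + (11026 - 1*12997)) - 22515 = (-27122 + (11026 - 12997)) - 22515 = (-27122 - 1971) - 22515 = -29093 - 22515 = -51608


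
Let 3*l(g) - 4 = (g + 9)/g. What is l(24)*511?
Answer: 21973/24 ≈ 915.54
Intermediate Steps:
l(g) = 4/3 + (9 + g)/(3*g) (l(g) = 4/3 + ((g + 9)/g)/3 = 4/3 + ((9 + g)/g)/3 = 4/3 + (9 + g)/(3*g))
l(24)*511 = (5/3 + 3/24)*511 = (5/3 + 3*(1/24))*511 = (5/3 + 1/8)*511 = (43/24)*511 = 21973/24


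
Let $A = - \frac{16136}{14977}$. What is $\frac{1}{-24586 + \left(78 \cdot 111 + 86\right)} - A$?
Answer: $\frac{255611535}{237265634} \approx 1.0773$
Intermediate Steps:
$A = - \frac{16136}{14977}$ ($A = \left(-16136\right) \frac{1}{14977} = - \frac{16136}{14977} \approx -1.0774$)
$\frac{1}{-24586 + \left(78 \cdot 111 + 86\right)} - A = \frac{1}{-24586 + \left(78 \cdot 111 + 86\right)} - - \frac{16136}{14977} = \frac{1}{-24586 + \left(8658 + 86\right)} + \frac{16136}{14977} = \frac{1}{-24586 + 8744} + \frac{16136}{14977} = \frac{1}{-15842} + \frac{16136}{14977} = - \frac{1}{15842} + \frac{16136}{14977} = \frac{255611535}{237265634}$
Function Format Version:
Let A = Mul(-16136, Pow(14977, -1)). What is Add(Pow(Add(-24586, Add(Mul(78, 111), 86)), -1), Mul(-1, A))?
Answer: Rational(255611535, 237265634) ≈ 1.0773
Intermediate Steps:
A = Rational(-16136, 14977) (A = Mul(-16136, Rational(1, 14977)) = Rational(-16136, 14977) ≈ -1.0774)
Add(Pow(Add(-24586, Add(Mul(78, 111), 86)), -1), Mul(-1, A)) = Add(Pow(Add(-24586, Add(Mul(78, 111), 86)), -1), Mul(-1, Rational(-16136, 14977))) = Add(Pow(Add(-24586, Add(8658, 86)), -1), Rational(16136, 14977)) = Add(Pow(Add(-24586, 8744), -1), Rational(16136, 14977)) = Add(Pow(-15842, -1), Rational(16136, 14977)) = Add(Rational(-1, 15842), Rational(16136, 14977)) = Rational(255611535, 237265634)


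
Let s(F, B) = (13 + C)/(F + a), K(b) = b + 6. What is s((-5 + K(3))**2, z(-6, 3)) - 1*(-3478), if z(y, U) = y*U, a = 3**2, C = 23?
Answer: 86986/25 ≈ 3479.4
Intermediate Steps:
K(b) = 6 + b
a = 9
z(y, U) = U*y
s(F, B) = 36/(9 + F) (s(F, B) = (13 + 23)/(F + 9) = 36/(9 + F))
s((-5 + K(3))**2, z(-6, 3)) - 1*(-3478) = 36/(9 + (-5 + (6 + 3))**2) - 1*(-3478) = 36/(9 + (-5 + 9)**2) + 3478 = 36/(9 + 4**2) + 3478 = 36/(9 + 16) + 3478 = 36/25 + 3478 = 86986/25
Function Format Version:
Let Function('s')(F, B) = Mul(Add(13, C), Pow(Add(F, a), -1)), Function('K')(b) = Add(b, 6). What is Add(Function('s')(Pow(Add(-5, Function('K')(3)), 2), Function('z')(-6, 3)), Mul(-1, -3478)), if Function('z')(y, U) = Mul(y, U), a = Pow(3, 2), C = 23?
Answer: Rational(86986, 25) ≈ 3479.4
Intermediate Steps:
Function('K')(b) = Add(6, b)
a = 9
Function('z')(y, U) = Mul(U, y)
Function('s')(F, B) = Mul(36, Pow(Add(9, F), -1)) (Function('s')(F, B) = Mul(Add(13, 23), Pow(Add(F, 9), -1)) = Mul(36, Pow(Add(9, F), -1)))
Add(Function('s')(Pow(Add(-5, Function('K')(3)), 2), Function('z')(-6, 3)), Mul(-1, -3478)) = Add(Mul(36, Pow(Add(9, Pow(Add(-5, Add(6, 3)), 2)), -1)), Mul(-1, -3478)) = Add(Mul(36, Pow(Add(9, Pow(Add(-5, 9), 2)), -1)), 3478) = Add(Mul(36, Pow(Add(9, Pow(4, 2)), -1)), 3478) = Add(Mul(36, Pow(Add(9, 16), -1)), 3478) = Add(Mul(36, Pow(25, -1)), 3478) = Add(Mul(36, Rational(1, 25)), 3478) = Add(Rational(36, 25), 3478) = Rational(86986, 25)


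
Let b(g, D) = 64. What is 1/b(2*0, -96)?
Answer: 1/64 ≈ 0.015625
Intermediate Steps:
1/b(2*0, -96) = 1/64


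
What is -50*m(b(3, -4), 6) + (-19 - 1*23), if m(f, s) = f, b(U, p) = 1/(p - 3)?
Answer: -244/7 ≈ -34.857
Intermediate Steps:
b(U, p) = 1/(-3 + p)
-50*m(b(3, -4), 6) + (-19 - 1*23) = -50/(-3 - 4) + (-19 - 1*23) = -50/(-7) + (-19 - 23) = -50*(-⅐) - 42 = 50/7 - 42 = -244/7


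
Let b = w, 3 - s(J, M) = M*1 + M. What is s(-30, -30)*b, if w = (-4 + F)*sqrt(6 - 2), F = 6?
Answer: 252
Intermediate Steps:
s(J, M) = 3 - 2*M (s(J, M) = 3 - (M*1 + M) = 3 - (M + M) = 3 - 2*M)
w = 4 (w = (-4 + 6)*sqrt(6 - 2) = 2*sqrt(4) = 2*2 = 4)
b = 4
s(-30, -30)*b = (3 - 2*(-30))*4 = (3 + 60)*4 = 63*4 = 252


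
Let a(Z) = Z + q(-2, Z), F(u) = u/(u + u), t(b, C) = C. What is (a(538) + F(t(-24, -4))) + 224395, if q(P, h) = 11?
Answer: 449889/2 ≈ 2.2494e+5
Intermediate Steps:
F(u) = ½ (F(u) = u/((2*u)) = u*(1/(2*u)) = ½)
a(Z) = 11 + Z (a(Z) = Z + 11 = 11 + Z)
(a(538) + F(t(-24, -4))) + 224395 = ((11 + 538) + ½) + 224395 = (549 + ½) + 224395 = 1099/2 + 224395 = 449889/2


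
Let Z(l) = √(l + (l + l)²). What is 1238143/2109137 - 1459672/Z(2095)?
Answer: 1238143/2109137 - 1459672*√60755/1032835 ≈ -347.76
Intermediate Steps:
Z(l) = √(l + 4*l²) (Z(l) = √(l + (2*l)²) = √(l + 4*l²))
1238143/2109137 - 1459672/Z(2095) = 1238143/2109137 - 1459672*√2095/(2095*√(1 + 4*2095)) = 1238143*(1/2109137) - 1459672*√2095/(2095*√(1 + 8380)) = 1238143/2109137 - 1459672*√60755/1032835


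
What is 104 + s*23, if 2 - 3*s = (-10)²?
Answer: -1942/3 ≈ -647.33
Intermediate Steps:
s = -98/3 (s = ⅔ - ⅓*(-10)² = ⅔ - ⅓*100 = ⅔ - 100/3 = -98/3 ≈ -32.667)
104 + s*23 = 104 - 98/3*23 = 104 - 2254/3 = -1942/3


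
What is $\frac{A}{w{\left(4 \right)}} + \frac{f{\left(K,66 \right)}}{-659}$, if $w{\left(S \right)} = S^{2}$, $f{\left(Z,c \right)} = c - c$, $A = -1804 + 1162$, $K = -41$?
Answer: $- \frac{321}{8} \approx -40.125$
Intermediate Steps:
$A = -642$
$f{\left(Z,c \right)} = 0$
$\frac{A}{w{\left(4 \right)}} + \frac{f{\left(K,66 \right)}}{-659} = - \frac{642}{4^{2}} + \frac{0}{-659} = - \frac{642}{16} + 0 \left(- \frac{1}{659}\right) = \left(-642\right) \frac{1}{16} + 0 = - \frac{321}{8} + 0 = - \frac{321}{8}$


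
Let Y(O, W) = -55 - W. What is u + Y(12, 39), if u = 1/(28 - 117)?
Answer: -8367/89 ≈ -94.011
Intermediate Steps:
u = -1/89 (u = 1/(-89) = -1/89 ≈ -0.011236)
u + Y(12, 39) = -1/89 + (-55 - 1*39) = -1/89 + (-55 - 39) = -1/89 - 94 = -8367/89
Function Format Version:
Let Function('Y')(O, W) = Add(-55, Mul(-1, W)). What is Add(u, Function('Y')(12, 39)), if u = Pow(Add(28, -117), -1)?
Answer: Rational(-8367, 89) ≈ -94.011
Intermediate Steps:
u = Rational(-1, 89) (u = Pow(-89, -1) = Rational(-1, 89) ≈ -0.011236)
Add(u, Function('Y')(12, 39)) = Add(Rational(-1, 89), Add(-55, Mul(-1, 39))) = Add(Rational(-1, 89), Add(-55, -39)) = Add(Rational(-1, 89), -94) = Rational(-8367, 89)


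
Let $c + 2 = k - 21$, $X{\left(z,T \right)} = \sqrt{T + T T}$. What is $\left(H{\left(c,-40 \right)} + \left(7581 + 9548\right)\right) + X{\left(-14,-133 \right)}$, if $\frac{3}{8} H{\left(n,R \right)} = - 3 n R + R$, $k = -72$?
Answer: $- \frac{40133}{3} + 2 \sqrt{4389} \approx -13245.0$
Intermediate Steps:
$X{\left(z,T \right)} = \sqrt{T + T^{2}}$
$c = -95$ ($c = -2 - 93 = -95$)
$H{\left(n,R \right)} = \frac{8 R}{3} - 8 R n$ ($H{\left(n,R \right)} = \frac{8 \left(- 3 n R + R\right)}{3} = \frac{8 \left(- 3 R n + R\right)}{3} = \frac{8 \left(R - 3 R n\right)}{3} = \frac{8 R}{3} - 8 R n$)
$\left(H{\left(c,-40 \right)} + \left(7581 + 9548\right)\right) + X{\left(-14,-133 \right)} = \left(\frac{8}{3} \left(-40\right) \left(1 - -285\right) + \left(7581 + 9548\right)\right) + \sqrt{- 133 \left(1 - 133\right)} = \left(\frac{8}{3} \left(-40\right) \left(1 + 285\right) + 17129\right) + \sqrt{\left(-133\right) \left(-132\right)} = \left(\frac{8}{3} \left(-40\right) 286 + 17129\right) + \sqrt{17556} = \left(- \frac{91520}{3} + 17129\right) + 2 \sqrt{4389} = - \frac{40133}{3} + 2 \sqrt{4389}$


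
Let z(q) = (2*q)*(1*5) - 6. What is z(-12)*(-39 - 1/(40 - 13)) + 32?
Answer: 14852/3 ≈ 4950.7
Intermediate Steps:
z(q) = -6 + 10*q (z(q) = (2*q)*5 - 6 = 10*q - 6 = -6 + 10*q)
z(-12)*(-39 - 1/(40 - 13)) + 32 = (-6 + 10*(-12))*(-39 - 1/(40 - 13)) + 32 = (-6 - 120)*(-39 - 1/27) + 32 = -126*(-39 - 1*1/27) + 32 = -126*(-39 - 1/27) + 32 = -126*(-1054/27) + 32 = 14756/3 + 32 = 14852/3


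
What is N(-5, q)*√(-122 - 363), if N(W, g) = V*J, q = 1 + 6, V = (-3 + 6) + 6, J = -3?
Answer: -27*I*√485 ≈ -594.61*I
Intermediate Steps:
V = 9 (V = 3 + 6 = 9)
q = 7
N(W, g) = -27 (N(W, g) = 9*(-3) = -27)
N(-5, q)*√(-122 - 363) = -27*√(-122 - 363) = -27*I*√485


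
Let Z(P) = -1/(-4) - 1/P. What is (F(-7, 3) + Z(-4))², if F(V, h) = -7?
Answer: 169/4 ≈ 42.250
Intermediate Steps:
Z(P) = ¼ - 1/P (Z(P) = -1*(-¼) - 1/P = ¼ - 1/P)
(F(-7, 3) + Z(-4))² = (-7 + (¼)*(-4 - 4)/(-4))² = (-7 + (¼)*(-¼)*(-8))² = (-7 + ½)² = (-13/2)² = 169/4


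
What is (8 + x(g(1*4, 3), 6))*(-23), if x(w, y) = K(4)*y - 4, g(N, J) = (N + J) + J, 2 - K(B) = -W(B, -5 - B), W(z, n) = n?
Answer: 874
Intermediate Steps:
K(B) = -3 - B (K(B) = 2 - (-1)*(-5 - B) = 2 - (5 + B) = 2 + (-5 - B) = -3 - B)
g(N, J) = N + 2*J (g(N, J) = (J + N) + J = N + 2*J)
x(w, y) = -4 - 7*y (x(w, y) = (-3 - 1*4)*y - 4 = (-3 - 4)*y - 4 = -7*y - 4 = -4 - 7*y)
(8 + x(g(1*4, 3), 6))*(-23) = (8 + (-4 - 7*6))*(-23) = (8 + (-4 - 42))*(-23) = (8 - 46)*(-23) = -38*(-23) = 874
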